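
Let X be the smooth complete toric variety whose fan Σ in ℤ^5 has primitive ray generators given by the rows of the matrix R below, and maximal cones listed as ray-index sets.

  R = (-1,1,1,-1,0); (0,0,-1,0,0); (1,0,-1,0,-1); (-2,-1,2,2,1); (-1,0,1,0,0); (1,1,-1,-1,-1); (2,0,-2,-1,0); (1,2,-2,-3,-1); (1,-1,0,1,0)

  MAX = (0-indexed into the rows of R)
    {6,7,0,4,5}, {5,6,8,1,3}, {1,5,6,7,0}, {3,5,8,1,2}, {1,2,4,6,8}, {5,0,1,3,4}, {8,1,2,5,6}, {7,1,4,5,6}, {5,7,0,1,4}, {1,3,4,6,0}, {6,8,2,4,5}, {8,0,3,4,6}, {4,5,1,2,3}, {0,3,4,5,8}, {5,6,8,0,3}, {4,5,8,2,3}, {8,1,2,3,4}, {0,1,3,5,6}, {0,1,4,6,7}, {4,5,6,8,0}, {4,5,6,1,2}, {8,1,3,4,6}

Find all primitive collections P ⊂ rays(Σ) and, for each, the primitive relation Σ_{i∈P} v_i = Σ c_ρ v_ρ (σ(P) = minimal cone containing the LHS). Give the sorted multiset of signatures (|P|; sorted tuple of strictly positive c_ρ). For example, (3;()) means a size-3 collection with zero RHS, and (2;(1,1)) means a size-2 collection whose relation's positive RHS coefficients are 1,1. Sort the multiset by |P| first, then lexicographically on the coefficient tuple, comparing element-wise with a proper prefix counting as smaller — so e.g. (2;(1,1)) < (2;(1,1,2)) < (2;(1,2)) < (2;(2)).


9 collections generate NE(X_Σ); each relation:

  P={0,2}:  v_{0} + v_{2} = v_{4} + v_{5}  →  sig = (2;(1,1))
  P={3,7}:  v_{3} + v_{7} = v_{0} + v_{1}  →  sig = (2;(1,1))
  P={7,8}:  v_{7} + v_{8} = v_{4} + v_{5} + v_{6}  →  sig = (2;(1,1,1))
  P={2,7}:  v_{2} + v_{7} = v_{1} + 2·v_{4} + 2·v_{5} + v_{6}  →  sig = (2;(1,1,2,2))
  P={0,1,8}:  v_{0} + v_{1} + v_{8} = 0  →  sig = (3;())
  P={2,3,6}:  v_{2} + v_{3} + v_{6} = v_{1} + v_{8}  →  sig = (3;(1,1))
  P={3,4,5,6}:  v_{3} + v_{4} + v_{5} + v_{6} = 0  →  sig = (4;())
  P={1,4,5,8}:  v_{1} + v_{4} + v_{5} + v_{8} = v_{2}  →  sig = (4;(1))
  P={0,1,4,5,6}:  v_{0} + v_{1} + v_{4} + v_{5} + v_{6} = v_{7}  →  sig = (5;(1))

Sorted signature multiset PRS(X):
{ (2;(1,1)) ×2,  (2;(1,1,1)),  (2;(1,1,2,2)),  (3;()),  (3;(1,1)),  (4;()),  (4;(1)),  (5;(1)) }


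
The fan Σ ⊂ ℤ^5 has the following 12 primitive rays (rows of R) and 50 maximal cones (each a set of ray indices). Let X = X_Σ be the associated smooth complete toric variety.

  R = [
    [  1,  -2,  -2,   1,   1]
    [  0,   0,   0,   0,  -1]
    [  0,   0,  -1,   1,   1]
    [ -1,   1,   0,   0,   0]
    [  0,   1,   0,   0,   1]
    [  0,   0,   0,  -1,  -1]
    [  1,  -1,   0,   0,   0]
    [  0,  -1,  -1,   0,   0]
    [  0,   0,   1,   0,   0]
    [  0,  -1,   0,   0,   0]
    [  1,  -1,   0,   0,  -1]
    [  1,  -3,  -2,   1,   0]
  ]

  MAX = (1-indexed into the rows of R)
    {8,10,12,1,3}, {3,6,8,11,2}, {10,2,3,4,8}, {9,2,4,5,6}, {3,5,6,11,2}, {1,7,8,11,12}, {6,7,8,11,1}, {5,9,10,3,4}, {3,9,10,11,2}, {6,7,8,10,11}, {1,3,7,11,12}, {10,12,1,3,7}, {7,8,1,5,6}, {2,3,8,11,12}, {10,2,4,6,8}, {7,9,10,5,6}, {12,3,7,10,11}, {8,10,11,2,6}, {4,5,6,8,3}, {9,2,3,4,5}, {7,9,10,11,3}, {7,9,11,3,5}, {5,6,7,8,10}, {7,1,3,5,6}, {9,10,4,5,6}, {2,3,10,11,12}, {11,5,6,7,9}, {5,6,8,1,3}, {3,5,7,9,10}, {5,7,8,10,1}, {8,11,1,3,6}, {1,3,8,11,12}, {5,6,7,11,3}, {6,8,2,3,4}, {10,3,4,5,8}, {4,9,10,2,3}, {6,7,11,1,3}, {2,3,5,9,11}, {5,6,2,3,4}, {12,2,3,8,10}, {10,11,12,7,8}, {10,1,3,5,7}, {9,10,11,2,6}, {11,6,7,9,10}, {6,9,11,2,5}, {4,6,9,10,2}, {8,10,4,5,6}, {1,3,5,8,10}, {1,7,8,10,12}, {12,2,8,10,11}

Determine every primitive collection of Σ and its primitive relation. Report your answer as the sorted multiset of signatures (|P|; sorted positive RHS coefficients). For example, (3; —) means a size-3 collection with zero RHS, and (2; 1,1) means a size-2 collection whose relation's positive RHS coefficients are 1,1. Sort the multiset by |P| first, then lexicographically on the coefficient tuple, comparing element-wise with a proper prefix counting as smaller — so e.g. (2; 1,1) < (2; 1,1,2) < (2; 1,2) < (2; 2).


Minimal non-faces — 22 found among 12 rays, 50 max cones:

  {4,7}:  v_{4} + v_{7} = 0  →  sig = (2; —)
  {2,7}:  v_{2} + v_{7} = v_{11}  →  sig = (2; 1)
  {4,11}:  v_{4} + v_{11} = v_{2}  →  sig = (2; 1)
  {5,12}:  v_{5} + v_{12} = v_{1}  →  sig = (2; 1)
  {8,9}:  v_{8} + v_{9} = v_{10}  →  sig = (2; 1)
  {1,4}:  v_{1} + v_{4} = v_{3} + v_{8}  →  sig = (2; 1,1)
  {1,2}:  v_{1} + v_{2} = v_{3} + v_{8} + v_{11}  →  sig = (2; 1,1,1)
  {1,9}:  v_{1} + v_{9} = v_{3} + v_{7} + v_{10}  →  sig = (2; 1,1,1)
  {4,12}:  v_{4} + v_{12} = v_{2} + v_{3} + v_{8} + v_{10}  →  sig = (2; 1,1,1,1)
  {9,12}:  v_{9} + v_{12} = v_{3} + 2·v_{10} + v_{11}  →  sig = (2; 1,1,2)
  {6,12}:  v_{6} + v_{12} = 2·v_{8} + v_{11}  →  sig = (2; 1,2)
  {2,5,10}:  v_{2} + v_{5} + v_{10} = 0  →  sig = (3; —)
  {3,6,9}:  v_{3} + v_{6} + v_{9} = 0  →  sig = (3; —)
  {3,6,10}:  v_{3} + v_{6} + v_{10} = v_{8}  →  sig = (3; 1)
  {3,7,8}:  v_{3} + v_{7} + v_{8} = v_{1}  →  sig = (3; 1)
  {5,10,11}:  v_{5} + v_{10} + v_{11} = v_{7}  →  sig = (3; 1)
  {1,10,11}:  v_{1} + v_{10} + v_{11} = v_{7} + v_{12}  →  sig = (3; 1,1)
  {2,5,8}:  v_{2} + v_{5} + v_{8} = v_{3} + v_{6}  →  sig = (3; 1,1)
  {5,8,11}:  v_{5} + v_{8} + v_{11} = v_{3} + v_{6} + v_{7}  →  sig = (3; 1,1,1)
  {1,6,10}:  v_{1} + v_{6} + v_{10} = v_{7} + 2·v_{8}  →  sig = (3; 1,2)
  {1,5,11}:  v_{1} + v_{5} + v_{11} = 2·v_{3} + v_{6} + 2·v_{7}  →  sig = (3; 1,2,2)
  {3,8,10,11}:  v_{3} + v_{8} + v_{10} + v_{11} = v_{12}  →  sig = (4; 1)

Hence PRS(X_Σ) =
{ (2; —),  (2; 1) ×4,  (2; 1,1),  (2; 1,1,1) ×2,  (2; 1,1,1,1),  (2; 1,1,2),  (2; 1,2),  (3; —) ×2,  (3; 1) ×3,  (3; 1,1) ×2,  (3; 1,1,1),  (3; 1,2),  (3; 1,2,2),  (4; 1) }


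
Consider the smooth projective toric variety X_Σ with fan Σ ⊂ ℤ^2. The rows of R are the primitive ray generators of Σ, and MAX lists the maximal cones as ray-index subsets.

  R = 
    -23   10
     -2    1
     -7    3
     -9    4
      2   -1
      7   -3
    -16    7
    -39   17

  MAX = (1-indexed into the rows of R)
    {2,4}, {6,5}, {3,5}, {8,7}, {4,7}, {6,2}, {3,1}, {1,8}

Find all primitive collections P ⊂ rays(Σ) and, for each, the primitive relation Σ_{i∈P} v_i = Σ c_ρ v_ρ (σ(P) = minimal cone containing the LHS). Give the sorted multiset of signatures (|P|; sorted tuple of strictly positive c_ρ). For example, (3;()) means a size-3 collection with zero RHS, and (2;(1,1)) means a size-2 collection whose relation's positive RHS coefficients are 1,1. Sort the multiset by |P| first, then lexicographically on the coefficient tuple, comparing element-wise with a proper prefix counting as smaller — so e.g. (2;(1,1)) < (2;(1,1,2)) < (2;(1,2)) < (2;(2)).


20 collections generate NE(X_Σ); each relation:

  • {2,5}:  v_{2} + v_{5} = 0 ; sig = (2;())
  • {3,6}:  v_{3} + v_{6} = 0 ; sig = (2;())
  • {1,6}:  v_{1} + v_{6} = v_{7} ; sig = (2;(1))
  • {1,7}:  v_{1} + v_{7} = v_{8} ; sig = (2;(1))
  • {2,3}:  v_{2} + v_{3} = v_{4} ; sig = (2;(1))
  • {3,4}:  v_{3} + v_{4} = v_{7} ; sig = (2;(1))
  • {3,7}:  v_{3} + v_{7} = v_{1} ; sig = (2;(1))
  • {4,5}:  v_{4} + v_{5} = v_{3} ; sig = (2;(1))
  • {4,6}:  v_{4} + v_{6} = v_{2} ; sig = (2;(1))
  • {6,7}:  v_{6} + v_{7} = v_{4} ; sig = (2;(1))
  • {1,2}:  v_{1} + v_{2} = v_{4} + v_{7} ; sig = (2;(1,1))
  • {2,8}:  v_{2} + v_{8} = v_{4} + 2·v_{7} ; sig = (2;(1,2))
  • {5,8}:  v_{5} + v_{8} = v_{1} + 2·v_{3} ; sig = (2;(1,2))
  • {1,4}:  v_{1} + v_{4} = 2·v_{7} ; sig = (2;(2))
  • {2,7}:  v_{2} + v_{7} = 2·v_{4} ; sig = (2;(2))
  • {3,8}:  v_{3} + v_{8} = 2·v_{1} ; sig = (2;(2))
  • {5,7}:  v_{5} + v_{7} = 2·v_{3} ; sig = (2;(2))
  • {6,8}:  v_{6} + v_{8} = 2·v_{7} ; sig = (2;(2))
  • {1,5}:  v_{1} + v_{5} = 3·v_{3} ; sig = (2;(3))
  • {4,8}:  v_{4} + v_{8} = 3·v_{7} ; sig = (2;(3))

so the primitive-relation signature multiset is
[(2;()), (2;()), (2;(1)), (2;(1)), (2;(1)), (2;(1)), (2;(1)), (2;(1)), (2;(1)), (2;(1)), (2;(1,1)), (2;(1,2)), (2;(1,2)), (2;(2)), (2;(2)), (2;(2)), (2;(2)), (2;(2)), (2;(3)), (2;(3))]


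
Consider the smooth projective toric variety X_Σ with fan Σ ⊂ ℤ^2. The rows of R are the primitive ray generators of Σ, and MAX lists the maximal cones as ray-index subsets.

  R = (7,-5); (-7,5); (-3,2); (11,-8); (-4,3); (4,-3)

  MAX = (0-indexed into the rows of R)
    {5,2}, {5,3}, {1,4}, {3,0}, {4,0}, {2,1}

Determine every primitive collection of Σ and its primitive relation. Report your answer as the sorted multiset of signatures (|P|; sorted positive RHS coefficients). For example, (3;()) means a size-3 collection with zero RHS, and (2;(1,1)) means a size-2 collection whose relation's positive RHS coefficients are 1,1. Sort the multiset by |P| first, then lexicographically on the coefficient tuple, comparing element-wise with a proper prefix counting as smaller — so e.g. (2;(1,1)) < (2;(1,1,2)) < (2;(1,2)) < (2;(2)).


Primitive collections (9):

  • {0,1}:  v_{0} + v_{1} = 0  →  sig = (2;())
  • {4,5}:  v_{4} + v_{5} = 0  →  sig = (2;())
  • {0,2}:  v_{0} + v_{2} = v_{5}  →  sig = (2;(1))
  • {0,5}:  v_{0} + v_{5} = v_{3}  →  sig = (2;(1))
  • {1,3}:  v_{1} + v_{3} = v_{5}  →  sig = (2;(1))
  • {1,5}:  v_{1} + v_{5} = v_{2}  →  sig = (2;(1))
  • {2,4}:  v_{2} + v_{4} = v_{1}  →  sig = (2;(1))
  • {3,4}:  v_{3} + v_{4} = v_{0}  →  sig = (2;(1))
  • {2,3}:  v_{2} + v_{3} = 2·v_{5}  →  sig = (2;(2))

so the primitive-relation signature multiset is
[(2;()), (2;()), (2;(1)), (2;(1)), (2;(1)), (2;(1)), (2;(1)), (2;(1)), (2;(2))]


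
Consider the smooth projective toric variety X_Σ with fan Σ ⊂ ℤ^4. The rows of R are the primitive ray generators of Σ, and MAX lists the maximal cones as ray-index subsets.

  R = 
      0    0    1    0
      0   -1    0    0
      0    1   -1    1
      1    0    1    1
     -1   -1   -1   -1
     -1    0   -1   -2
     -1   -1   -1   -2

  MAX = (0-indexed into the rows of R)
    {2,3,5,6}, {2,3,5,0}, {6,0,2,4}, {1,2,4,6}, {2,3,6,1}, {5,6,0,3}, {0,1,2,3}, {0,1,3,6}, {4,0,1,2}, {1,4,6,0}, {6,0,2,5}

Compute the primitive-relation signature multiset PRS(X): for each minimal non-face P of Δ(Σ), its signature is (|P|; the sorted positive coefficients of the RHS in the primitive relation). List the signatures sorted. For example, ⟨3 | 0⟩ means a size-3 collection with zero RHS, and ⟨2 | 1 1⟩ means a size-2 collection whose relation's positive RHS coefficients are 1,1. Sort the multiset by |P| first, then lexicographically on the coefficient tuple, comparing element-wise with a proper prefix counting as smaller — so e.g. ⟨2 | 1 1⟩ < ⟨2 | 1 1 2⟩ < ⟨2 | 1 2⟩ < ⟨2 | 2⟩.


5 minimal non-faces of Δ(Σ) (on 7 rays):

  P = {1,5}:  v_{1} + v_{5} = v_{6}  ⇒ sig = ⟨2 | 1⟩
  P = {3,4}:  v_{3} + v_{4} = v_{1}  ⇒ sig = ⟨2 | 1⟩
  P = {4,5}:  v_{4} + v_{5} = v_{0} + v_{2} + 2·v_{6}  ⇒ sig = ⟨2 | 1 1 2⟩
  P = {0,2,3,6}:  v_{0} + v_{2} + v_{3} + v_{6} = 0  ⇒ sig = ⟨4 | 0⟩
  P = {0,1,2,6}:  v_{0} + v_{1} + v_{2} + v_{6} = v_{4}  ⇒ sig = ⟨4 | 1⟩

Hence PRS(X_Σ) =
{ ⟨2 | 1⟩ ×2,  ⟨2 | 1 1 2⟩,  ⟨4 | 0⟩,  ⟨4 | 1⟩ }


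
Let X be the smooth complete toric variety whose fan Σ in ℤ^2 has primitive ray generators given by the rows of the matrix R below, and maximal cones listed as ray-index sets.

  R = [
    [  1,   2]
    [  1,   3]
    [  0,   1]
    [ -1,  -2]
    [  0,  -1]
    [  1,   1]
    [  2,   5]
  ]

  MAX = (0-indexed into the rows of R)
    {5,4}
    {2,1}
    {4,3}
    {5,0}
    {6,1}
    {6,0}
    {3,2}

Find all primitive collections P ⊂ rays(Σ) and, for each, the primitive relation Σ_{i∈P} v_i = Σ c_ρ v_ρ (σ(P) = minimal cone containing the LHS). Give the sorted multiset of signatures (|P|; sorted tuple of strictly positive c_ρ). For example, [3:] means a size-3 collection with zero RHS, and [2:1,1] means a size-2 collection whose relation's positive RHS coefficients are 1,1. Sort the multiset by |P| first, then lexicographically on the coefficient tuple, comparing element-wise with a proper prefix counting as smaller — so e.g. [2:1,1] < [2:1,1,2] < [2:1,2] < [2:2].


The 14 primitive collections of Σ (r=7, n=2):

  {0,3}:  v_{0} + v_{3} = 0  so sig = [2:]
  {2,4}:  v_{2} + v_{4} = 0  so sig = [2:]
  {0,1}:  v_{0} + v_{1} = v_{6}  so sig = [2:1]
  {0,2}:  v_{0} + v_{2} = v_{1}  so sig = [2:1]
  {0,4}:  v_{0} + v_{4} = v_{5}  so sig = [2:1]
  {1,3}:  v_{1} + v_{3} = v_{2}  so sig = [2:1]
  {1,4}:  v_{1} + v_{4} = v_{0}  so sig = [2:1]
  {2,5}:  v_{2} + v_{5} = v_{0}  so sig = [2:1]
  {3,5}:  v_{3} + v_{5} = v_{4}  so sig = [2:1]
  {3,6}:  v_{3} + v_{6} = v_{1}  so sig = [2:1]
  {1,5}:  v_{1} + v_{5} = 2·v_{0}  so sig = [2:2]
  {2,6}:  v_{2} + v_{6} = 2·v_{1}  so sig = [2:2]
  {4,6}:  v_{4} + v_{6} = 2·v_{0}  so sig = [2:2]
  {5,6}:  v_{5} + v_{6} = 3·v_{0}  so sig = [2:3]

so the primitive-relation signature multiset is
    [2:]
    [2:]
    [2:1]
    [2:1]
    [2:1]
    [2:1]
    [2:1]
    [2:1]
    [2:1]
    [2:1]
    [2:2]
    [2:2]
    [2:2]
    [2:3]


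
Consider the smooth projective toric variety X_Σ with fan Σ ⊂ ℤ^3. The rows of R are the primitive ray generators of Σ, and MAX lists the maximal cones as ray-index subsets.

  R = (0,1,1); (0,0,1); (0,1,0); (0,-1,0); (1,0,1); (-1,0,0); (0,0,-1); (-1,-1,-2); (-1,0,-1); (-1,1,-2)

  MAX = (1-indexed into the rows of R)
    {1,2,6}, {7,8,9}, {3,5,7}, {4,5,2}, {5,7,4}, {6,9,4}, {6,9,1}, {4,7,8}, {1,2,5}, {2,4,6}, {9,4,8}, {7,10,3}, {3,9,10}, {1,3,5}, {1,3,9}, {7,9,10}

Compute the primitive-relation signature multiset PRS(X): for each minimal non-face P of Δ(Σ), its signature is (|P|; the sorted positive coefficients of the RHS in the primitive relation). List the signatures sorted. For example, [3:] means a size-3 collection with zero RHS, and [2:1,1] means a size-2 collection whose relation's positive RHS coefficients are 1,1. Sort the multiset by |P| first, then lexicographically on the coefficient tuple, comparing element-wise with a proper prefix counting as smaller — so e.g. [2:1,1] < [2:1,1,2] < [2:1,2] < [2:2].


Δ(Σ) — 10 vertices, 23 min non-faces:

  P={2,7}:  v_{2} + v_{7} = 0  ⟹  sig = [2:]
  P={3,4}:  v_{3} + v_{4} = 0  ⟹  sig = [2:]
  P={5,9}:  v_{5} + v_{9} = 0  ⟹  sig = [2:]
  P={1,4}:  v_{1} + v_{4} = v_{2}  ⟹  sig = [2:1]
  P={1,7}:  v_{1} + v_{7} = v_{3}  ⟹  sig = [2:1]
  P={1,8}:  v_{1} + v_{8} = v_{9}  ⟹  sig = [2:1]
  P={2,3}:  v_{2} + v_{3} = v_{1}  ⟹  sig = [2:1]
  P={2,9}:  v_{2} + v_{9} = v_{6}  ⟹  sig = [2:1]
  P={5,6}:  v_{5} + v_{6} = v_{2}  ⟹  sig = [2:1]
  P={6,7}:  v_{6} + v_{7} = v_{9}  ⟹  sig = [2:1]
  P={2,8}:  v_{2} + v_{8} = v_{4} + v_{9}  ⟹  sig = [2:1,1]
  P={2,10}:  v_{2} + v_{10} = v_{3} + v_{9}  ⟹  sig = [2:1,1]
  P={3,6}:  v_{3} + v_{6} = v_{1} + v_{9}  ⟹  sig = [2:1,1]
  P={3,8}:  v_{3} + v_{8} = v_{7} + v_{9}  ⟹  sig = [2:1,1]
  P={4,10}:  v_{4} + v_{10} = v_{7} + v_{9}  ⟹  sig = [2:1,1]
  P={5,8}:  v_{5} + v_{8} = v_{4} + v_{7}  ⟹  sig = [2:1,1]
  P={5,10}:  v_{5} + v_{10} = v_{3} + v_{7}  ⟹  sig = [2:1,1]
  P={1,10}:  v_{1} + v_{10} = 2·v_{3} + v_{9}  ⟹  sig = [2:1,2]
  P={6,8}:  v_{6} + v_{8} = v_{4} + 2·v_{9}  ⟹  sig = [2:1,2]
  P={6,10}:  v_{6} + v_{10} = v_{3} + 2·v_{9}  ⟹  sig = [2:1,2]
  P={8,10}:  v_{8} + v_{10} = 2·v_{7} + 2·v_{9}  ⟹  sig = [2:2,2]
  P={3,7,9}:  v_{3} + v_{7} + v_{9} = v_{10}  ⟹  sig = [3:1]
  P={4,7,9}:  v_{4} + v_{7} + v_{9} = v_{8}  ⟹  sig = [3:1]

Hence PRS(X_Σ) =
{ [2:] ×3,  [2:1] ×7,  [2:1,1] ×7,  [2:1,2] ×3,  [2:2,2],  [3:1] ×2 }


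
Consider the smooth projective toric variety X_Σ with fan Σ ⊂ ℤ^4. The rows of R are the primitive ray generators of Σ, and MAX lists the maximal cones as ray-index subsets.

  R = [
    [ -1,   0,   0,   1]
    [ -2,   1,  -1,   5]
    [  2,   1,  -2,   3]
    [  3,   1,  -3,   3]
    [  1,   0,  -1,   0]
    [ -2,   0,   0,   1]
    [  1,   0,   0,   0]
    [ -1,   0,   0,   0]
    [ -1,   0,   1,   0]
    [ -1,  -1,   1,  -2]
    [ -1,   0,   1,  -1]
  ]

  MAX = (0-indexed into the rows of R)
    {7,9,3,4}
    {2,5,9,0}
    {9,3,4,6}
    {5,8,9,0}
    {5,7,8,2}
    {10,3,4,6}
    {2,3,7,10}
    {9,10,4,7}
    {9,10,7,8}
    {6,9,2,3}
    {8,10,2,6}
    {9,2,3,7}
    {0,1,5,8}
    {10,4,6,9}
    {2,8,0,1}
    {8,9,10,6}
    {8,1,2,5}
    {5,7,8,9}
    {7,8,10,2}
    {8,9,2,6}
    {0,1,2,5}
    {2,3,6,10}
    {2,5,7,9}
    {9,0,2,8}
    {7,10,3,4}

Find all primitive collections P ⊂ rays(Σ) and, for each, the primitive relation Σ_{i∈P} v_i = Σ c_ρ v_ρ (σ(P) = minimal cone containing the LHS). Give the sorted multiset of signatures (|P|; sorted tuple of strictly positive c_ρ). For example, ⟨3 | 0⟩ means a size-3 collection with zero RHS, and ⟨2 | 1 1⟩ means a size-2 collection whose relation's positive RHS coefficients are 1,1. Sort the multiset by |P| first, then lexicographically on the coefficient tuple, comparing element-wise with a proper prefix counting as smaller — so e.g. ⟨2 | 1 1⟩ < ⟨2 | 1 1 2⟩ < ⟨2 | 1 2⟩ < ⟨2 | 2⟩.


24 collections generate NE(X_Σ); each relation:

  • {4,8}:  v_{4} + v_{8} = 0  →  sig = ⟨2 | 0⟩
  • {6,7}:  v_{6} + v_{7} = 0  →  sig = ⟨2 | 0⟩
  • {0,7}:  v_{0} + v_{7} = v_{5}  →  sig = ⟨2 | 1⟩
  • {2,4}:  v_{2} + v_{4} = v_{3}  →  sig = ⟨2 | 1⟩
  • {3,8}:  v_{3} + v_{8} = v_{2}  →  sig = ⟨2 | 1⟩
  • {5,6}:  v_{5} + v_{6} = v_{0}  →  sig = ⟨2 | 1⟩
  • {0,10}:  v_{0} + v_{10} = v_{7} + v_{8}  →  sig = ⟨2 | 1 1⟩
  • {0,4}:  v_{0} + v_{4} = v_{2} + v_{7} + v_{9}  →  sig = ⟨2 | 1 1 1⟩
  • {0,6}:  v_{0} + v_{6} = v_{2} + v_{8} + v_{9}  →  sig = ⟨2 | 1 1 1⟩
  • {1,4}:  v_{1} + v_{4} = v_{0} + v_{2} + v_{5}  →  sig = ⟨2 | 1 1 1⟩
  • {1,10}:  v_{1} + v_{10} = v_{2} + v_{5} + v_{7} + 2·v_{8}  →  sig = ⟨2 | 1 1 1 2⟩
  • {0,3}:  v_{0} + v_{3} = 2·v_{2} + v_{7} + v_{9}  →  sig = ⟨2 | 1 1 2⟩
  • {1,3}:  v_{1} + v_{3} = v_{0} + 2·v_{2} + v_{5}  →  sig = ⟨2 | 1 1 2⟩
  • {1,6}:  v_{1} + v_{6} = 2·v_{0} + v_{2} + v_{8}  →  sig = ⟨2 | 1 1 2⟩
  • {1,7}:  v_{1} + v_{7} = v_{2} + 2·v_{5} + v_{8}  →  sig = ⟨2 | 1 1 2⟩
  • {4,5}:  v_{4} + v_{5} = v_{2} + 2·v_{7} + v_{9}  →  sig = ⟨2 | 1 1 2⟩
  • {5,10}:  v_{5} + v_{10} = 2·v_{7} + v_{8}  →  sig = ⟨2 | 1 2⟩
  • {3,5}:  v_{3} + v_{5} = 2·v_{2} + 2·v_{7} + v_{9}  →  sig = ⟨2 | 1 2 2⟩
  • {1,9}:  v_{1} + v_{9} = 3·v_{0}  →  sig = ⟨2 | 3⟩
  • {2,9,10}:  v_{2} + v_{9} + v_{10} = 0  →  sig = ⟨3 | 0⟩
  • {3,9,10}:  v_{3} + v_{9} + v_{10} = v_{4}  →  sig = ⟨3 | 1⟩
  • {0,2,5,8}:  v_{0} + v_{2} + v_{5} + v_{8} = v_{1}  →  sig = ⟨4 | 1⟩
  • {2,7,8,9}:  v_{2} + v_{7} + v_{8} + v_{9} = v_{0}  →  sig = ⟨4 | 1⟩
  • {2,5,8,9}:  v_{2} + v_{5} + v_{8} + v_{9} = 2·v_{0}  →  sig = ⟨4 | 2⟩

so the primitive-relation signature multiset is
    |P|=2: 19 collections, coeffs (), (), (1), (1), (1), (1), (1,1), (1,1,1), (1,1,1), (1,1,1), (1,1,1,2), (1,1,2), (1,1,2), (1,1,2), (1,1,2), (1,1,2), (1,2), (1,2,2), (3)
    |P|=3: 2 collections, coeffs (), (1)
    |P|=4: 3 collections, coeffs (1), (1), (2)


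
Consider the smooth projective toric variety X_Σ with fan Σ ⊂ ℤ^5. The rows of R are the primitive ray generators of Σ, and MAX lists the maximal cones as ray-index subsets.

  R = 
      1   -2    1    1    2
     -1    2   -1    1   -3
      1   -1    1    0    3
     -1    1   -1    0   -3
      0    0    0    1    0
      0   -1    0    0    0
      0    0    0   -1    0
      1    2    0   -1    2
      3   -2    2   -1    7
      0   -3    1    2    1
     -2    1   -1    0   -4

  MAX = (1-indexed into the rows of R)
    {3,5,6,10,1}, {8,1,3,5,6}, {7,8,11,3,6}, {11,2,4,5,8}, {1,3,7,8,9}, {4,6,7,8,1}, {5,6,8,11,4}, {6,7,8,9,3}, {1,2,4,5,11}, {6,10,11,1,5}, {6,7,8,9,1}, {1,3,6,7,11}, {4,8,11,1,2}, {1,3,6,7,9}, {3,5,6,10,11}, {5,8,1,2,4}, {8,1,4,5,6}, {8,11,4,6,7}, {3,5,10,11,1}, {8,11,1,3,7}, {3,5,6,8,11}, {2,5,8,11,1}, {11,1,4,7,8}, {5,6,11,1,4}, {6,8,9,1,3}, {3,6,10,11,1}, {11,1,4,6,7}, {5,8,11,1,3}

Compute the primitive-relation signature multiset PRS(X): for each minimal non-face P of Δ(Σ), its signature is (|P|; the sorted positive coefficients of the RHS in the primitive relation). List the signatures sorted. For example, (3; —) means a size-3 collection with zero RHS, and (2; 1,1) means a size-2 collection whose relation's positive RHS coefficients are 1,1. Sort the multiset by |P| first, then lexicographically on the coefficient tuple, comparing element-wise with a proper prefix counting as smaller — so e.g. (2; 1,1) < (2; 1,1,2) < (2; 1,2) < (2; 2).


18 minimal non-faces of Δ(Σ) (on 11 rays):

  P={3,4}:  v_{3} + v_{4} = 0 ; sig = (2; —)
  P={5,7}:  v_{5} + v_{7} = 0 ; sig = (2; —)
  P={2,6}:  v_{2} + v_{6} = v_{4} + v_{5} ; sig = (2; 1,1)
  P={2,9}:  v_{2} + v_{9} = v_{1} + v_{8} ; sig = (2; 1,1)
  P={8,10}:  v_{8} + v_{10} = v_{3} + v_{5} ; sig = (2; 1,1)
  P={9,11}:  v_{9} + v_{11} = v_{3} + v_{7} ; sig = (2; 1,1)
  P={2,3}:  v_{2} + v_{3} = v_{1} + v_{5} + v_{8} + v_{11} ; sig = (2; 1,1,1,1)
  P={2,7}:  v_{2} + v_{7} = v_{1} + v_{4} + v_{8} + v_{11} ; sig = (2; 1,1,1,1)
  P={4,9}:  v_{4} + v_{9} = v_{1} + v_{6} + v_{7} + v_{8} ; sig = (2; 1,1,1,1)
  P={4,10}:  v_{4} + v_{10} = v_{1} + v_{5} + v_{6} + v_{11} ; sig = (2; 1,1,1,1)
  P={5,9}:  v_{5} + v_{9} = v_{1} + v_{3} + v_{6} + v_{8} ; sig = (2; 1,1,1,1)
  P={7,10}:  v_{7} + v_{10} = v_{1} + v_{3} + v_{6} + v_{11} ; sig = (2; 1,1,1,1)
  P={2,10}:  v_{2} + v_{10} = v_{1} + 2·v_{5} + v_{11} ; sig = (2; 1,1,2)
  P={9,10}:  v_{9} + v_{10} = v_{1} + 2·v_{3} + v_{6} ; sig = (2; 1,1,2)
  P={1,6,8,11}:  v_{1} + v_{6} + v_{8} + v_{11} = 0 ; sig = (4; —)
  P={1,3,5,6,11}:  v_{1} + v_{3} + v_{5} + v_{6} + v_{11} = v_{10} ; sig = (5; 1)
  P={1,3,6,7,8}:  v_{1} + v_{3} + v_{6} + v_{7} + v_{8} = v_{9} ; sig = (5; 1)
  P={1,4,5,8,11}:  v_{1} + v_{4} + v_{5} + v_{8} + v_{11} = v_{2} ; sig = (5; 1)

so the primitive-relation signature multiset is
    (2; —)
    (2; —)
    (2; 1,1)
    (2; 1,1)
    (2; 1,1)
    (2; 1,1)
    (2; 1,1,1,1)
    (2; 1,1,1,1)
    (2; 1,1,1,1)
    (2; 1,1,1,1)
    (2; 1,1,1,1)
    (2; 1,1,1,1)
    (2; 1,1,2)
    (2; 1,1,2)
    (4; —)
    (5; 1)
    (5; 1)
    (5; 1)


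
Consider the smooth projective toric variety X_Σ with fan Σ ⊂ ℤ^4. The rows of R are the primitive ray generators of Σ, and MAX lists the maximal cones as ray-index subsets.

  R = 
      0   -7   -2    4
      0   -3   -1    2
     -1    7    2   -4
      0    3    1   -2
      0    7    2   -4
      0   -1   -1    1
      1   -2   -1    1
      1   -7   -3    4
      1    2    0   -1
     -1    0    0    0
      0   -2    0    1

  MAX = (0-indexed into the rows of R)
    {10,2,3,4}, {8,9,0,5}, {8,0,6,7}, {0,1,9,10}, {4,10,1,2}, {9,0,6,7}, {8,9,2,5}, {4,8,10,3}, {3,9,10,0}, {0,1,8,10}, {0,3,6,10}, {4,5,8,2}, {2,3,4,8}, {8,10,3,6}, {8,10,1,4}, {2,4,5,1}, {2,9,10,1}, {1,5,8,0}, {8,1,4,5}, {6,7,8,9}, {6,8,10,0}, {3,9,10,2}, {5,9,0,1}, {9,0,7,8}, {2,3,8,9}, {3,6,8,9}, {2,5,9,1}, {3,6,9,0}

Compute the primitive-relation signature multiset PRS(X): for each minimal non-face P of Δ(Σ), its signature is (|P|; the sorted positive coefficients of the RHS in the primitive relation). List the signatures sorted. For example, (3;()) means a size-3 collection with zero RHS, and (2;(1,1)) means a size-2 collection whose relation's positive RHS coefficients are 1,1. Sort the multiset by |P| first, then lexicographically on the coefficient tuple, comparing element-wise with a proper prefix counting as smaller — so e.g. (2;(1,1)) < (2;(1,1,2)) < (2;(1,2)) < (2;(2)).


23 collections generate NE(X_Σ); each relation:

  P = {0,4}:  v_{0} + v_{4} = 0  so sig = (2;())
  P = {1,3}:  v_{1} + v_{3} = 0  so sig = (2;())
  P = {0,2}:  v_{0} + v_{2} = v_{9}  so sig = (2;(1))
  P = {4,9}:  v_{4} + v_{9} = v_{2}  so sig = (2;(1))
  P = {5,10}:  v_{5} + v_{10} = v_{1}  so sig = (2;(1))
  P = {1,6}:  v_{1} + v_{6} = v_{0} + v_{8}  so sig = (2;(1,1))
  P = {3,5}:  v_{3} + v_{5} = v_{8} + v_{9}  so sig = (2;(1,1))
  P = {4,6}:  v_{4} + v_{6} = v_{3} + v_{8}  so sig = (2;(1,1))
  P = {7,10}:  v_{7} + v_{10} = v_{0} + v_{6}  so sig = (2;(1,1))
  P = {2,6}:  v_{2} + v_{6} = v_{3} + v_{8} + v_{9}  so sig = (2;(1,1,1))
  P = {4,7}:  v_{4} + v_{7} = v_{6} + v_{8} + v_{9}  so sig = (2;(1,1,1))
  P = {2,7}:  v_{2} + v_{7} = v_{6} + v_{8} + 2·v_{9}  so sig = (2;(1,1,2))
  P = {5,6}:  v_{5} + v_{6} = v_{0} + 2·v_{8} + v_{9}  so sig = (2;(1,1,2))
  P = {3,7}:  v_{3} + v_{7} = 2·v_{6} + v_{9}  so sig = (2;(1,2))
  P = {1,7}:  v_{1} + v_{7} = 2·v_{0} + 2·v_{8} + v_{9}  so sig = (2;(1,2,2))
  P = {5,7}:  v_{5} + v_{7} = 2·v_{0} + 3·v_{8} + 2·v_{9}  so sig = (2;(2,2,3))
  P = {8,9,10}:  v_{8} + v_{9} + v_{10} = 0  so sig = (3;())
  P = {0,3,8}:  v_{0} + v_{3} + v_{8} = v_{6}  so sig = (3;(1))
  P = {1,8,9}:  v_{1} + v_{8} + v_{9} = v_{5}  so sig = (3;(1))
  P = {2,8,10}:  v_{2} + v_{8} + v_{10} = v_{4}  so sig = (3;(1))
  P = {1,2,8}:  v_{1} + v_{2} + v_{8} = v_{4} + v_{5}  so sig = (3;(1,1))
  P = {6,9,10}:  v_{6} + v_{9} + v_{10} = v_{0} + v_{3}  so sig = (3;(1,1))
  P = {0,6,8,9}:  v_{0} + v_{6} + v_{8} + v_{9} = v_{7}  so sig = (4;(1))

Sorted signature multiset PRS(X):
    |P|=2: 16 collections, coeffs (), (), (1), (1), (1), (1,1), (1,1), (1,1), (1,1), (1,1,1), (1,1,1), (1,1,2), (1,1,2), (1,2), (1,2,2), (2,2,3)
    |P|=3: 6 collections, coeffs (), (1), (1), (1), (1,1), (1,1)
    |P|=4: 1 collection, coeffs (1)


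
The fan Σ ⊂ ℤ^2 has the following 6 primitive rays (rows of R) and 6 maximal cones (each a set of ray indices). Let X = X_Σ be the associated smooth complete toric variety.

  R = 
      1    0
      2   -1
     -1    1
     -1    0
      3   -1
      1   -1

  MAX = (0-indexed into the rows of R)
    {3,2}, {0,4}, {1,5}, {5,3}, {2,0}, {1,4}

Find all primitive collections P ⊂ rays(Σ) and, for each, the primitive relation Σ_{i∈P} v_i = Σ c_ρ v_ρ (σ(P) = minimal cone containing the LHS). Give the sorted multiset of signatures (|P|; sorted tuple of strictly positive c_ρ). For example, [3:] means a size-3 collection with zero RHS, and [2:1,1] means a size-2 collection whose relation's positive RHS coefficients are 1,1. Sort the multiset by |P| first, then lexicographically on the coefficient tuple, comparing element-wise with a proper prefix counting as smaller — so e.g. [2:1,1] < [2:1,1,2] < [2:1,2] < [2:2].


Σ has 9 primitive collections:

  P = {0,3}:  v_{0} + v_{3} = 0  so sig = [2:]
  P = {2,5}:  v_{2} + v_{5} = 0  so sig = [2:]
  P = {0,1}:  v_{0} + v_{1} = v_{4}  so sig = [2:1]
  P = {0,5}:  v_{0} + v_{5} = v_{1}  so sig = [2:1]
  P = {1,2}:  v_{1} + v_{2} = v_{0}  so sig = [2:1]
  P = {1,3}:  v_{1} + v_{3} = v_{5}  so sig = [2:1]
  P = {3,4}:  v_{3} + v_{4} = v_{1}  so sig = [2:1]
  P = {2,4}:  v_{2} + v_{4} = 2·v_{0}  so sig = [2:2]
  P = {4,5}:  v_{4} + v_{5} = 2·v_{1}  so sig = [2:2]

so the primitive-relation signature multiset is
{ [2:] ×2,  [2:1] ×5,  [2:2] ×2 }


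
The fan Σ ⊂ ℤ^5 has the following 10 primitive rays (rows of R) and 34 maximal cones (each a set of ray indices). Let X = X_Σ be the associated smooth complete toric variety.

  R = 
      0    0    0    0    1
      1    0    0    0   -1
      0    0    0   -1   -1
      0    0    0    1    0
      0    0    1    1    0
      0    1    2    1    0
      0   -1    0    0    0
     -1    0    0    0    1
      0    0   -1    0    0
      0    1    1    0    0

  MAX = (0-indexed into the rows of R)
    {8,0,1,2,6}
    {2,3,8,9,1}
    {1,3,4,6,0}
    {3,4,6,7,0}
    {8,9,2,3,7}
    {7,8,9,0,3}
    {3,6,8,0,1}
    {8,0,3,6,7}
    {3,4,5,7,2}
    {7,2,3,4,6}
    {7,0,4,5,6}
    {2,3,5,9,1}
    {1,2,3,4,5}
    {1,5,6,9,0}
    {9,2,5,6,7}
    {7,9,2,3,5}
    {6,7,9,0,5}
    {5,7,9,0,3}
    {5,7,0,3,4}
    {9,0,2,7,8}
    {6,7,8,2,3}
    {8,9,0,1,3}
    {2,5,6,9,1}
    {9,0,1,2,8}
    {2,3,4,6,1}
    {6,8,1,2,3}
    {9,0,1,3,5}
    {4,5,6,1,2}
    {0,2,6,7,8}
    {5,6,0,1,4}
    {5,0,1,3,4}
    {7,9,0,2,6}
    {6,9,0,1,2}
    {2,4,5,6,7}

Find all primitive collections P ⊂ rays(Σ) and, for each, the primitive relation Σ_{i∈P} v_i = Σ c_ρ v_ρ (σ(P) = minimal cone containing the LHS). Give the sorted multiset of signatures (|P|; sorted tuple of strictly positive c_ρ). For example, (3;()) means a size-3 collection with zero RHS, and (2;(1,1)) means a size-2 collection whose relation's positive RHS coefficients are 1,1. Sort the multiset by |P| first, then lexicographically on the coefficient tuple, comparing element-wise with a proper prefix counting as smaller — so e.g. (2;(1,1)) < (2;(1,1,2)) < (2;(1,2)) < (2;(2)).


Primitive collections (10):

  P = {1,7}:  v_{1} + v_{7} = 0  ⟹  sig = (2;())
  P = {4,8}:  v_{4} + v_{8} = v_{3}  ⟹  sig = (2;(1))
  P = {4,9}:  v_{4} + v_{9} = v_{5}  ⟹  sig = (2;(1))
  P = {5,8}:  v_{5} + v_{8} = v_{3} + v_{9}  ⟹  sig = (2;(1,1))
  P = {0,2,3}:  v_{0} + v_{2} + v_{3} = 0  ⟹  sig = (3;())
  P = {6,8,9}:  v_{6} + v_{8} + v_{9} = 0  ⟹  sig = (3;())
  P = {3,6,9}:  v_{3} + v_{6} + v_{9} = v_{4}  ⟹  sig = (3;(1))
  P = {0,2,4}:  v_{0} + v_{2} + v_{4} = v_{6} + v_{9}  ⟹  sig = (3;(1,1))
  P = {0,2,5}:  v_{0} + v_{2} + v_{5} = v_{6} + 2·v_{9}  ⟹  sig = (3;(1,2))
  P = {3,5,6}:  v_{3} + v_{5} + v_{6} = 2·v_{4}  ⟹  sig = (3;(2))

so the primitive-relation signature multiset is
[(2;()), (2;(1)), (2;(1)), (2;(1,1)), (3;()), (3;()), (3;(1)), (3;(1,1)), (3;(1,2)), (3;(2))]


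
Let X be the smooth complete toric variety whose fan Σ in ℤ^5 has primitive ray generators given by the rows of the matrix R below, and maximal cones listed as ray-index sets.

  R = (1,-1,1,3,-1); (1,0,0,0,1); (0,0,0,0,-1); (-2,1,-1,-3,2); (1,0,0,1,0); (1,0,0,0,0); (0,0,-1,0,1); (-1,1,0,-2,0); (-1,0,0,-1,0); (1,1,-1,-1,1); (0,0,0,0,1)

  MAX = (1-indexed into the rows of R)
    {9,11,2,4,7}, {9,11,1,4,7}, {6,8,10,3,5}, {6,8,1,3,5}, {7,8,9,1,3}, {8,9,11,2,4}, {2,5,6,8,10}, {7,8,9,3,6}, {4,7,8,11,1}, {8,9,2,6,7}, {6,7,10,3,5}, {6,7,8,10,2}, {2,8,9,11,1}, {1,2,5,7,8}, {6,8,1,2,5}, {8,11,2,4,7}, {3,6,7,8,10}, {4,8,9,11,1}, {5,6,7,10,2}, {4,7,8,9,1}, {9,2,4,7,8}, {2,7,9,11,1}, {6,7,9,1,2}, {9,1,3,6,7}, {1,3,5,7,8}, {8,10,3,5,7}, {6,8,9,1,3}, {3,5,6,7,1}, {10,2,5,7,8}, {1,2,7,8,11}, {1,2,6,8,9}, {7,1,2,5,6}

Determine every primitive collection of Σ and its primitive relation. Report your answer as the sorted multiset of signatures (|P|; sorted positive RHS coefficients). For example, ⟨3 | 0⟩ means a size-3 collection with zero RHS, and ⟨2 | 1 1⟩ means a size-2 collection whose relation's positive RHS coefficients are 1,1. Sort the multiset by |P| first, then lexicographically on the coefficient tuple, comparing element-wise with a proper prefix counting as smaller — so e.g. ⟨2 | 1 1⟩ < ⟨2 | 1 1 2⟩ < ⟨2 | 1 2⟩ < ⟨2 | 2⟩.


Primitive collections (17):

  P = {3,11}:  v_{3} + v_{11} = 0  ⇒ sig = ⟨2 | 0⟩
  P = {5,9}:  v_{5} + v_{9} = 0  ⇒ sig = ⟨2 | 0⟩
  P = {2,3}:  v_{2} + v_{3} = v_{6}  ⇒ sig = ⟨2 | 1⟩
  P = {6,11}:  v_{6} + v_{11} = v_{2}  ⇒ sig = ⟨2 | 1⟩
  P = {3,4}:  v_{3} + v_{4} = v_{7} + v_{8} + v_{9}  ⇒ sig = ⟨2 | 1 1 1⟩
  P = {4,5}:  v_{4} + v_{5} = v_{7} + v_{8} + v_{11}  ⇒ sig = ⟨2 | 1 1 1⟩
  P = {9,10}:  v_{9} + v_{10} = v_{6} + v_{7} + v_{8}  ⇒ sig = ⟨2 | 1 1 1⟩
  P = {4,6}:  v_{4} + v_{6} = v_{2} + v_{7} + v_{8} + v_{9}  ⇒ sig = ⟨2 | 1 1 1 1⟩
  P = {5,11}:  v_{5} + v_{11} = v_{1} + v_{2} + v_{7} + v_{8}  ⇒ sig = ⟨2 | 1 1 1 1⟩
  P = {10,11}:  v_{10} + v_{11} = v_{2} + v_{5} + v_{7} + v_{8}  ⇒ sig = ⟨2 | 1 1 1 1⟩
  P = {4,10}:  v_{4} + v_{10} = v_{2} + 2·v_{7} + 2·v_{8}  ⇒ sig = ⟨2 | 1 2 2⟩
  P = {1,10}:  v_{1} + v_{10} = 2·v_{5}  ⇒ sig = ⟨2 | 2⟩
  P = {1,2,4}:  v_{1} + v_{2} + v_{4} = 2·v_{11}  ⇒ sig = ⟨3 | 2⟩
  P = {1,6,7,8}:  v_{1} + v_{6} + v_{7} + v_{8} = v_{5}  ⇒ sig = ⟨4 | 1⟩
  P = {5,6,7,8}:  v_{5} + v_{6} + v_{7} + v_{8} = v_{10}  ⇒ sig = ⟨4 | 1⟩
  P = {7,8,9,11}:  v_{7} + v_{8} + v_{9} + v_{11} = v_{4}  ⇒ sig = ⟨4 | 1⟩
  P = {1,2,7,8,9}:  v_{1} + v_{2} + v_{7} + v_{8} + v_{9} = v_{11}  ⇒ sig = ⟨5 | 1⟩

Hence PRS(X_Σ) =
{ ⟨2 | 0⟩ ×2,  ⟨2 | 1⟩ ×2,  ⟨2 | 1 1 1⟩ ×3,  ⟨2 | 1 1 1 1⟩ ×3,  ⟨2 | 1 2 2⟩,  ⟨2 | 2⟩,  ⟨3 | 2⟩,  ⟨4 | 1⟩ ×3,  ⟨5 | 1⟩ }


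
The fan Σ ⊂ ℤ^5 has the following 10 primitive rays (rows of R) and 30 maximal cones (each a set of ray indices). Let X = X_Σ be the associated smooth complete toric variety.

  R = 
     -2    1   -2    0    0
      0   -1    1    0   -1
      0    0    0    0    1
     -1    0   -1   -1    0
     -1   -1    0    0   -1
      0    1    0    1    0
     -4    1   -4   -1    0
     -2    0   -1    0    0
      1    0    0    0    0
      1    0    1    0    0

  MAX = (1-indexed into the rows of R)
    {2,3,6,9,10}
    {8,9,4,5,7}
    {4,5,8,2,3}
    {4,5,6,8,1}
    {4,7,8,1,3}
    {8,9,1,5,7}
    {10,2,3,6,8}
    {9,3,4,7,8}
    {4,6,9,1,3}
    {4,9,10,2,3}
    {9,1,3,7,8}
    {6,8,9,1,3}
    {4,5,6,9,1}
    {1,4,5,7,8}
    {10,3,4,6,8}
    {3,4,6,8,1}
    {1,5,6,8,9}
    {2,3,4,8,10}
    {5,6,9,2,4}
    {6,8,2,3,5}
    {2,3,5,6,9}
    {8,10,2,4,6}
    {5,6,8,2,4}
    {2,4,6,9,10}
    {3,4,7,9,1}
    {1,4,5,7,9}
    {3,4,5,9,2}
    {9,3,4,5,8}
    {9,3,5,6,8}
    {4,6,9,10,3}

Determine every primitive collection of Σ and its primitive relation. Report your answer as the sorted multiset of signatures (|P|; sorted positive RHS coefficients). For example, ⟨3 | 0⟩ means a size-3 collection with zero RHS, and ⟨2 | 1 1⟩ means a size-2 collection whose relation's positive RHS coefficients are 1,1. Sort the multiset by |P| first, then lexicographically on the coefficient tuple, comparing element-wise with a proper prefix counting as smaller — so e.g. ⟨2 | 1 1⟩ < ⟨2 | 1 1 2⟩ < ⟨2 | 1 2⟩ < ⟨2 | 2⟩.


The 14 primitive collections of Σ (r=10, n=5):

  • {5,10}:  v_{5} + v_{10} = v_{2}  ⇒ sig = ⟨2 | 1⟩
  • {1,10}:  v_{1} + v_{10} = v_{4} + v_{6}  ⇒ sig = ⟨2 | 1 1⟩
  • {7,10}:  v_{7} + v_{10} = v_{1} + v_{4}  ⇒ sig = ⟨2 | 1 1⟩
  • {1,2}:  v_{1} + v_{2} = v_{4} + v_{5} + v_{6}  ⇒ sig = ⟨2 | 1 1 1⟩
  • {2,7}:  v_{2} + v_{7} = v_{1} + v_{4} + v_{5}  ⇒ sig = ⟨2 | 1 1 1⟩
  • {6,7}:  v_{6} + v_{7} = 2·v_{1}  ⇒ sig = ⟨2 | 2⟩
  • {8,9,10}:  v_{8} + v_{9} + v_{10} = 0  ⇒ sig = ⟨3 | 0⟩
  • {2,8,9}:  v_{2} + v_{8} + v_{9} = v_{5}  ⇒ sig = ⟨3 | 1⟩
  • {1,3,5}:  v_{1} + v_{3} + v_{5} = 2·v_{8} + v_{9}  ⇒ sig = ⟨3 | 1 2⟩
  • {3,5,7}:  v_{3} + v_{5} + v_{7} = v_{4} + 3·v_{8} + 2·v_{9}  ⇒ sig = ⟨3 | 1 2 3⟩
  • {1,4,8,9}:  v_{1} + v_{4} + v_{8} + v_{9} = v_{7}  ⇒ sig = ⟨4 | 1⟩
  • {3,4,5,6}:  v_{3} + v_{4} + v_{5} + v_{6} = v_{8}  ⇒ sig = ⟨4 | 1⟩
  • {4,6,8,9}:  v_{4} + v_{6} + v_{8} + v_{9} = v_{1}  ⇒ sig = ⟨4 | 1⟩
  • {2,3,4,6}:  v_{2} + v_{3} + v_{4} + v_{6} = v_{8} + v_{10}  ⇒ sig = ⟨4 | 1 1⟩

Sorted signature multiset PRS(X):
[⟨2 | 1⟩, ⟨2 | 1 1⟩, ⟨2 | 1 1⟩, ⟨2 | 1 1 1⟩, ⟨2 | 1 1 1⟩, ⟨2 | 2⟩, ⟨3 | 0⟩, ⟨3 | 1⟩, ⟨3 | 1 2⟩, ⟨3 | 1 2 3⟩, ⟨4 | 1⟩, ⟨4 | 1⟩, ⟨4 | 1⟩, ⟨4 | 1 1⟩]


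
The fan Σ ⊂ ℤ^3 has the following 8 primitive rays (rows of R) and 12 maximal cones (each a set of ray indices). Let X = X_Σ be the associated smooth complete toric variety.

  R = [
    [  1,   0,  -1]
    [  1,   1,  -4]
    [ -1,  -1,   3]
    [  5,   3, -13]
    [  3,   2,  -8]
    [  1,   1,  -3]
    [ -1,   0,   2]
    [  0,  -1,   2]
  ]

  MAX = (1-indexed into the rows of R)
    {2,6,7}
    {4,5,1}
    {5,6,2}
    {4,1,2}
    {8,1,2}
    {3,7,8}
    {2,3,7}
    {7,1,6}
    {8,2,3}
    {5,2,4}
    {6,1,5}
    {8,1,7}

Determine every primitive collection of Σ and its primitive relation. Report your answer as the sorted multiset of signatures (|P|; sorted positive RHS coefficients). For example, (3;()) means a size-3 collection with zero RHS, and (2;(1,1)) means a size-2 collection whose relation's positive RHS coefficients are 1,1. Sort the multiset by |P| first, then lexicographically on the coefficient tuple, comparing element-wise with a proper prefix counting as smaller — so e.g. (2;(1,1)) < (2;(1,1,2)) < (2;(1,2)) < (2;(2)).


14 minimal non-faces of Δ(Σ) (on 8 rays):

  {3,6}:  v_{3} + v_{6} = 0 — sig = (2;())
  {1,3}:  v_{1} + v_{3} = v_{8} — sig = (2;(1))
  {6,8}:  v_{6} + v_{8} = v_{1} — sig = (2;(1))
  {3,5}:  v_{3} + v_{5} = v_{1} + v_{2} — sig = (2;(1,1))
  {4,7}:  v_{4} + v_{7} = v_{5} + v_{6} — sig = (2;(1,1))
  {5,8}:  v_{5} + v_{8} = 2·v_{1} + v_{2} — sig = (2;(1,2))
  {4,6}:  v_{4} + v_{6} = 2·v_{5} — sig = (2;(2))
  {5,7}:  v_{5} + v_{7} = 2·v_{6} — sig = (2;(2))
  {3,4}:  v_{3} + v_{4} = 2·v_{1} + 2·v_{2} — sig = (2;(2,2))
  {4,8}:  v_{4} + v_{8} = 3·v_{1} + 2·v_{2} — sig = (2;(2,3))
  {2,7,8}:  v_{2} + v_{7} + v_{8} = 0 — sig = (3;())
  {1,2,5}:  v_{1} + v_{2} + v_{5} = v_{4} — sig = (3;(1))
  {1,2,6}:  v_{1} + v_{2} + v_{6} = v_{5} — sig = (3;(1))
  {1,2,7}:  v_{1} + v_{2} + v_{7} = v_{6} — sig = (3;(1))

Hence PRS(X_Σ) =
{ (2;()),  (2;(1)) ×2,  (2;(1,1)) ×2,  (2;(1,2)),  (2;(2)) ×2,  (2;(2,2)),  (2;(2,3)),  (3;()),  (3;(1)) ×3 }


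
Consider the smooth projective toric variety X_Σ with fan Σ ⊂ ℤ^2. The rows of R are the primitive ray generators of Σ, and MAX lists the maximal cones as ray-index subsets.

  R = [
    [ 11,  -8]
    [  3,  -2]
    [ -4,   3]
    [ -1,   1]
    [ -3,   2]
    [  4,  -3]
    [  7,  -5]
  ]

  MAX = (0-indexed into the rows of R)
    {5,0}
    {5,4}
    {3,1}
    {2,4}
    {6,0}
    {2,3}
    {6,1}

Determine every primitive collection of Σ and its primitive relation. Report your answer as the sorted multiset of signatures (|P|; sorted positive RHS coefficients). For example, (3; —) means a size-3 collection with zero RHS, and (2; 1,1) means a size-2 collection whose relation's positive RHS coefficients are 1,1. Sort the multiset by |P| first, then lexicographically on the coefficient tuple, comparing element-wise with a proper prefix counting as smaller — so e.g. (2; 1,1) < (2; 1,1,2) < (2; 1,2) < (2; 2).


Minimal non-faces — 14 found among 7 rays, 7 max cones:

  • {1,4}:  v_{1} + v_{4} = 0  ⇒ sig = (2; —)
  • {2,5}:  v_{2} + v_{5} = 0  ⇒ sig = (2; —)
  • {0,2}:  v_{0} + v_{2} = v_{6}  ⇒ sig = (2; 1)
  • {1,2}:  v_{1} + v_{2} = v_{3}  ⇒ sig = (2; 1)
  • {1,5}:  v_{1} + v_{5} = v_{6}  ⇒ sig = (2; 1)
  • {2,6}:  v_{2} + v_{6} = v_{1}  ⇒ sig = (2; 1)
  • {3,4}:  v_{3} + v_{4} = v_{2}  ⇒ sig = (2; 1)
  • {3,5}:  v_{3} + v_{5} = v_{1}  ⇒ sig = (2; 1)
  • {4,6}:  v_{4} + v_{6} = v_{5}  ⇒ sig = (2; 1)
  • {5,6}:  v_{5} + v_{6} = v_{0}  ⇒ sig = (2; 1)
  • {0,3}:  v_{0} + v_{3} = v_{1} + v_{6}  ⇒ sig = (2; 1,1)
  • {0,1}:  v_{0} + v_{1} = 2·v_{6}  ⇒ sig = (2; 2)
  • {0,4}:  v_{0} + v_{4} = 2·v_{5}  ⇒ sig = (2; 2)
  • {3,6}:  v_{3} + v_{6} = 2·v_{1}  ⇒ sig = (2; 2)

so the primitive-relation signature multiset is
    |P|=2: 14 collections, coeffs (), (), (1), (1), (1), (1), (1), (1), (1), (1), (1,1), (2), (2), (2)


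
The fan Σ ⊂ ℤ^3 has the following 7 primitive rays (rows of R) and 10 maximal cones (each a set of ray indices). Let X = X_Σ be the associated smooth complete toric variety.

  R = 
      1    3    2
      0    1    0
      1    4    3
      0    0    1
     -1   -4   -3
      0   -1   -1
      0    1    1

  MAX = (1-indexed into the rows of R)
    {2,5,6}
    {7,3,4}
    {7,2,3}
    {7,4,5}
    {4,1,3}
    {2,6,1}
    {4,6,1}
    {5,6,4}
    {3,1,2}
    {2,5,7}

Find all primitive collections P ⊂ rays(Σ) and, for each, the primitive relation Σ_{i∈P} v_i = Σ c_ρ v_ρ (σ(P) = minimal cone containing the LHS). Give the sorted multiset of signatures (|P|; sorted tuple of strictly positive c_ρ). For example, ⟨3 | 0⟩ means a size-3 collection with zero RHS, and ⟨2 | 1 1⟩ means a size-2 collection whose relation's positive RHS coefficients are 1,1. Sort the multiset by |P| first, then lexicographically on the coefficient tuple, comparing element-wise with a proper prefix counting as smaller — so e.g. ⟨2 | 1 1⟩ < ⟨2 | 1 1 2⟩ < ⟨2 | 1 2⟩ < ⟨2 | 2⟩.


The 6 primitive collections of Σ (r=7, n=3):

  P = {3,5}:  v_{3} + v_{5} = 0 ; sig = ⟨2 | 0⟩
  P = {6,7}:  v_{6} + v_{7} = 0 ; sig = ⟨2 | 0⟩
  P = {1,5}:  v_{1} + v_{5} = v_{6} ; sig = ⟨2 | 1⟩
  P = {1,7}:  v_{1} + v_{7} = v_{3} ; sig = ⟨2 | 1⟩
  P = {2,4}:  v_{2} + v_{4} = v_{7} ; sig = ⟨2 | 1⟩
  P = {3,6}:  v_{3} + v_{6} = v_{1} ; sig = ⟨2 | 1⟩

so the primitive-relation signature multiset is
    |P|=2: 6 collections, coeffs (), (), (1), (1), (1), (1)
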